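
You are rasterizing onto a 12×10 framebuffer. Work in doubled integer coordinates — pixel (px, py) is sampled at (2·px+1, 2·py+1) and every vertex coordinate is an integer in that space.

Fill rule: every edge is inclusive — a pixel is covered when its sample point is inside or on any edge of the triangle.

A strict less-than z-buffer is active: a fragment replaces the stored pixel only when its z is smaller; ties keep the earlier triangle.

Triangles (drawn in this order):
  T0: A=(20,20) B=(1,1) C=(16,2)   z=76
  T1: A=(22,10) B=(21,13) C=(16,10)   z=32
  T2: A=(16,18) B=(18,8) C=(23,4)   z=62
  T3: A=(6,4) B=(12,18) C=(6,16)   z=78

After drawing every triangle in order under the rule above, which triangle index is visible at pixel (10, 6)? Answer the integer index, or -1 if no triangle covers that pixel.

T0:
  2·area = 266
  edge (20, 20)→(1, 1): d=(-19,-19) inclusive
  edge (1, 1)→(16, 2): d=(15,1) inclusive
  edge (16, 2)→(20, 20): d=(4,18) inclusive
    (0,0)@(1, 1): e=[0,0,266] → X  [on edge]
    (1,0)@(3, 1): e=[38,-2,230] → .
    (0,1)@(1, 3): e=[-38,30,274] → .
    (1,1)@(3, 3): e=[0,28,238] → X  [on edge]
    (2,1)@(5, 3): e=[38,26,202] → X
    (3,1)@(7, 3): e=[76,24,166] → X
    (4,1)@(9, 3): e=[114,22,130] → X
    (5,1)@(11, 3): e=[152,20,94] → X
    (6,1)@(13, 3): e=[190,18,58] → X
    (7,1)@(15, 3): e=[228,16,22] → X
    (8,1)@(17, 3): e=[266,14,-14] → .
    (1,2)@(3, 5): e=[-38,58,246] → .
    (2,2)@(5, 5): e=[0,56,210] → X  [on edge]
    (3,3)@(7, 7): e=[0,84,182] → X  [on edge]
    (4,4)@(9, 9): e=[0,112,154] → X  [on edge]
    (5,5)@(11, 11): e=[0,140,126] → X  [on edge]
    (6,6)@(13, 13): e=[0,168,98] → X  [on edge]
    (7,7)@(15, 15): e=[0,196,70] → X  [on edge]
    (8,8)@(17, 17): e=[0,224,42] → X  [on edge]
    (9,9)@(19, 19): e=[0,252,14] → X  [on edge]
  covered (37 px):
    X . . . . . . . . . . .
    . X X X X X X X . . . .
    . . X X X X X X . . . .
    . . . X X X X X X . . .
    . . . . X X X X X . . .
    . . . . . X X X X . . .
    . . . . . . X X X . . .
    . . . . . . . X X . . .
    . . . . . . . . X X . .
    . . . . . . . . . X . .
T1:
  2·area = 18
  edge (22, 10)→(21, 13): d=(-1,3) inclusive
  edge (21, 13)→(16, 10): d=(-5,-3) inclusive
  edge (16, 10)→(22, 10): d=(6,0) inclusive
    (0,0)@(1, 1): e=[72,0,-54] → .  [on edge]
    (5,3)@(11, 7): e=[36,0,-18] → .  [on edge]
    (11,3)@(23, 7): e=[0,36,-18] → .  [on edge]
    (9,5)@(19, 11): e=[8,4,6] → X
    (10,5)@(21, 11): e=[2,10,6] → X
    (11,5)@(23, 11): e=[-4,16,6] → .
    (9,6)@(19, 13): e=[6,-6,18] → .
    (10,6)@(21, 13): e=[0,0,18] → X  [on edge]
    (11,6)@(23, 13): e=[-6,6,18] → .
    (10,7)@(21, 15): e=[-2,-10,30] → .
    (9,9)@(19, 19): e=[0,-36,54] → .  [on edge]
  covered (3 px):
    . . . . . . . . . . . .
    . . . . . . . . . . . .
    . . . . . . . . . . . .
    . . . . . . . . . . . .
    . . . . . . . . . . . .
    . . . . . . . . . X X .
    . . . . . . . . . . X .
    . . . . . . . . . . . .
    . . . . . . . . . . . .
    . . . . . . . . . . . .
T2:
  2·area = 42
  edge (16, 18)→(18, 8): d=(2,-10) inclusive
  edge (18, 8)→(23, 4): d=(5,-4) inclusive
  edge (23, 4)→(16, 18): d=(-7,14) inclusive
    (9,1)@(19, 3): e=[0,-21,63] → .  [on edge]
    (10,3)@(21, 7): e=[28,7,7] → X
    (11,3)@(23, 7): e=[48,15,-21] → .
    (9,4)@(19, 9): e=[12,9,21] → X
    (10,4)@(21, 9): e=[32,17,-7] → .
    (9,5)@(19, 11): e=[16,19,7] → X
    (10,5)@(21, 11): e=[36,27,-21] → .
    (8,6)@(17, 13): e=[0,21,21] → X  [on edge]
    (9,6)@(19, 13): e=[20,29,-7] → .
    (8,7)@(17, 15): e=[4,31,7] → X
    (9,7)@(19, 15): e=[24,39,-21] → .
    (8,8)@(17, 17): e=[8,41,-7] → .
  covered (5 px):
    . . . . . . . . . . . .
    . . . . . . . . . . . .
    . . . . . . . . . . . .
    . . . . . . . . . . X .
    . . . . . . . . . X . .
    . . . . . . . . . X . .
    . . . . . . . . X . . .
    . . . . . . . . X . . .
    . . . . . . . . . . . .
    . . . . . . . . . . . .
T3:
  2·area = 72
  edge (6, 4)→(12, 18): d=(6,14) inclusive
  edge (12, 18)→(6, 16): d=(-6,-2) inclusive
  edge (6, 16)→(6, 4): d=(0,-12) inclusive
    (3,3)@(7, 7): e=[4,56,12] → X
    (4,3)@(9, 7): e=[-24,60,36] → .
    (3,4)@(7, 9): e=[16,44,12] → X
    (4,4)@(9, 9): e=[-12,48,36] → .
    (3,5)@(7, 11): e=[28,32,12] → X
    (4,5)@(9, 11): e=[0,36,36] → X  [on edge]
    (5,5)@(11, 11): e=[-28,40,60] → .
    (3,6)@(7, 13): e=[40,20,12] → X
    (5,6)@(11, 13): e=[-16,28,60] → .
    (1,7)@(3, 15): e=[108,0,-36] → .  [on edge]
    (3,7)@(7, 15): e=[52,8,12] → X
    (5,7)@(11, 15): e=[-4,16,60] → .
    (4,8)@(9, 17): e=[36,0,36] → X  [on edge]
    (7,9)@(15, 19): e=[-36,0,108] → .  [on edge]
  covered (10 px):
    . . . . . . . . . . . .
    . . . . . . . . . . . .
    . . . . . . . . . . . .
    . . . X . . . . . . . .
    . . . X . . . . . . . .
    . . . X X . . . . . . .
    . . . X X . . . . . . .
    . . . X X . . . . . . .
    . . . . X X . . . . . .
    . . . . . . . . . . . .

Z-buffer (winner per pixel, '.' = empty):
  0 . . . . . . . . . . .
  . 0 0 0 0 0 0 0 . . . .
  . . 0 0 0 0 0 0 . . . .
  . . . 0 0 0 0 0 0 . 2 .
  . . . 3 0 0 0 0 0 2 . .
  . . . 3 3 0 0 0 0 1 1 .
  . . . 3 3 . 0 0 2 . 1 .
  . . . 3 3 . . 0 2 . . .
  . . . . 3 3 . . 0 0 . .
  . . . . . . . . . 0 . .

Result: 1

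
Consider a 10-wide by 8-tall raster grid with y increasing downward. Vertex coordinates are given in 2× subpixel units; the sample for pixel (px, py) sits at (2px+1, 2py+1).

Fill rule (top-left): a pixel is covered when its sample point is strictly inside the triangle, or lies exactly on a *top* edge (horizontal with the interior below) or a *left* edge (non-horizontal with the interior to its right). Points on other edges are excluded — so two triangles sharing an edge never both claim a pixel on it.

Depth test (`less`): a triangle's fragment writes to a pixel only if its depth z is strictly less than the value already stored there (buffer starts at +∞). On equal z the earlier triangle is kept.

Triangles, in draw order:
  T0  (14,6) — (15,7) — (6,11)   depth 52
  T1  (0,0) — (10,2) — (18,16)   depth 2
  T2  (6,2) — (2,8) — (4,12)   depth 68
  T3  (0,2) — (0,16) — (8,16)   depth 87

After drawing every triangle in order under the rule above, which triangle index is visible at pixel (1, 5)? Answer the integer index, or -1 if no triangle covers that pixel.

T0:
  2·area = 13
  edge (14, 6)→(15, 7): d=(1,1) right/bottom  bias=-1
  edge (15, 7)→(6, 11): d=(-9,4) right/bottom  bias=-1
  edge (6, 11)→(14, 6): d=(8,-5) top-left  bias=+0
    (4,0)@(9, 1): e=[0,78,-65] → ·  [on edge]
    (5,1)@(11, 3): e=[0,52,-39] → ·  [on edge]
    (6,2)@(13, 5): e=[0,26,-13] → ·  [on edge]
    (6,3)@(13, 7): e=[2,8,3] → █
    (7,3)@(15, 7): e=[0,0,13] → ·  [on edge]
    (6,4)@(13, 9): e=[4,-10,19] → ·
    (8,4)@(17, 9): e=[0,-26,39] → ·  [on edge]
    (9,5)@(19, 11): e=[0,-52,65] → ·  [on edge]
  covered (1 px):
    · · · · · · · · · ·
    · · · · · · · · · ·
    · · · · · · · · · ·
    · · · · · · █ · · ·
    · · · · · · · · · ·
    · · · · · · · · · ·
    · · · · · · · · · ·
    · · · · · · · · · ·
T1:
  2·area = 124
  edge (0, 0)→(10, 2): d=(10,2) right/bottom  bias=-1
  edge (10, 2)→(18, 16): d=(8,14) right/bottom  bias=-1
  edge (18, 16)→(0, 0): d=(-18,-16) top-left  bias=+0
    (1,0)@(3, 1): e=[4,90,30] → █
    (2,0)@(5, 1): e=[0,62,62] → ·  [on edge]
    (1,1)@(3, 3): e=[24,106,-6] → ·
    (2,1)@(5, 3): e=[20,78,26] → █
    (3,1)@(7, 3): e=[16,50,58] → █
    (4,1)@(9, 3): e=[12,22,90] → █
    (5,1)@(11, 3): e=[8,-6,122] → ·
    (7,1)@(15, 3): e=[0,-62,186] → ·  [on edge]
    (2,2)@(5, 5): e=[40,94,-10] → ·
    (3,2)@(7, 5): e=[36,66,22] → █
    (5,2)@(11, 5): e=[28,10,86] → █
    (6,2)@(13, 5): e=[24,-18,118] → ·
  covered (15 px):
    · █ · · · · · · · ·
    · · █ █ █ · · · · ·
    · · · █ █ █ · · · ·
    · · · · █ █ · · · ·
    · · · · · █ █ · · ·
    · · · · · · █ █ · ·
    · · · · · · · █ · ·
    · · · · · · · · █ ·
T2:
  2·area = 28  (B↔C swapped to make it positive)
  edge (6, 2)→(4, 12): d=(-2,10) right/bottom  bias=-1
  edge (4, 12)→(2, 8): d=(-2,-4) top-left  bias=+0
  edge (2, 8)→(6, 2): d=(4,-6) top-left  bias=+0
    (2,2)@(5, 5): e=[4,18,6] → █
    (3,2)@(7, 5): e=[-16,26,18] → ·
    (1,3)@(3, 7): e=[20,6,2] → █
    (2,3)@(5, 7): e=[0,14,14] → ·  [on edge]
    (1,4)@(3, 9): e=[16,2,10] → █
    (2,4)@(5, 9): e=[-4,10,22] → ·
    (1,5)@(3, 11): e=[12,-2,18] → ·
  covered (3 px):
    · · · · · · · · · ·
    · · · · · · · · · ·
    · · █ · · · · · · ·
    · █ · · · · · · · ·
    · █ · · · · · · · ·
    · · · · · · · · · ·
    · · · · · · · · · ·
    · · · · · · · · · ·
T3:
  2·area = 112  (B↔C swapped to make it positive)
  edge (0, 2)→(8, 16): d=(8,14) right/bottom  bias=-1
  edge (8, 16)→(0, 16): d=(-8,0) right/bottom  bias=-1
  edge (0, 16)→(0, 2): d=(0,-14) top-left  bias=+0
    (0,2)@(1, 5): e=[10,88,14] → █
    (1,2)@(3, 5): e=[-18,88,42] → ·
    (0,3)@(1, 7): e=[26,72,14] → █
    (1,3)@(3, 7): e=[-2,72,42] → ·
    (0,4)@(1, 9): e=[42,56,14] → █
    (1,4)@(3, 9): e=[14,56,42] → █
    (2,4)@(5, 9): e=[-14,56,70] → ·
    (0,5)@(1, 11): e=[58,40,14] → █
    (2,5)@(5, 11): e=[2,40,70] → █
    (3,5)@(7, 11): e=[-26,40,98] → ·
    (0,6)@(1, 13): e=[74,24,14] → █
    (3,6)@(7, 13): e=[-10,24,98] → ·
  covered (14 px):
    · · · · · · · · · ·
    · · · · · · · · · ·
    █ · · · · · · · · ·
    █ · · · · · · · · ·
    █ █ · · · · · · · ·
    █ █ █ · · · · · · ·
    █ █ █ · · · · · · ·
    █ █ █ █ · · · · · ·

Z-buffer (winner per pixel, '.' = empty):
  . 1 . . . . . . . .
  . . 1 1 1 . . . . .
  3 . 2 1 1 1 . . . .
  3 2 . . 1 1 0 . . .
  3 2 . . . 1 1 . . .
  3 3 3 . . . 1 1 . .
  3 3 3 . . . . 1 . .
  3 3 3 3 . . . . 1 .

Result: 3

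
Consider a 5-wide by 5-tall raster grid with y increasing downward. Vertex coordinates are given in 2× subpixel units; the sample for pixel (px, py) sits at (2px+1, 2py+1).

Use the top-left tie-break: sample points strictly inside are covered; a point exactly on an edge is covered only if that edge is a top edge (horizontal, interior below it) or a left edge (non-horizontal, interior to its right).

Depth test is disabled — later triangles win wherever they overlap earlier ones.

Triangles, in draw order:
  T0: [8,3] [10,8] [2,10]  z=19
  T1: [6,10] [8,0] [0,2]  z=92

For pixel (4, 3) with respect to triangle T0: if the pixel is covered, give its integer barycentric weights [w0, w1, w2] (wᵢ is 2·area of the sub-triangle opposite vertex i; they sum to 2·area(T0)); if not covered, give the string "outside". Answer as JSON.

T0:
  2·area = 44
  edge (8, 3)→(10, 8): d=(2,5) right/bottom  bias=-1
  edge (10, 8)→(2, 10): d=(-8,2) right/bottom  bias=-1
  edge (2, 10)→(8, 3): d=(6,-7) top-left  bias=+0
    (3,2)@(7, 5): e=[9,30,5] → #
    (4,2)@(9, 5): e=[-1,26,19] → ·
    (2,3)@(5, 7): e=[23,18,3] → #
    (4,3)@(9, 7): e=[3,10,31] → #
    (1,4)@(3, 9): e=[37,6,1] → #
    (3,4)@(7, 9): e=[17,-2,29] → ·
    (4,4)@(9, 9): e=[7,-6,43] → ·
  covered (6 px):
    · · · · ·
    · · · · ·
    · · · # ·
    · · # # #
    · # # · ·
T1:
  2·area = 76  (B↔C swapped to make it positive)
  edge (6, 10)→(0, 2): d=(-6,-8) top-left  bias=+0
  edge (0, 2)→(8, 0): d=(8,-2) top-left  bias=+0
  edge (8, 0)→(6, 10): d=(-2,10) right/bottom  bias=-1
    (2,0)@(5, 1): e=[46,2,28] → #
    (3,0)@(7, 1): e=[62,6,8] → #
    (4,0)@(9, 1): e=[78,10,-12] → ·
    (0,1)@(1, 3): e=[2,10,64] → #
    (1,1)@(3, 3): e=[18,14,44] → #
    (4,1)@(9, 3): e=[66,26,-16] → ·
    (0,2)@(1, 5): e=[-10,26,60] → ·
    (1,2)@(3, 5): e=[6,30,40] → #
    (3,2)@(7, 5): e=[38,38,0] → ·  [on edge]
    (1,3)@(3, 7): e=[-6,46,36] → ·
    (2,3)@(5, 7): e=[10,50,16] → #
    (3,3)@(7, 7): e=[26,54,-4] → ·
  covered (9 px):
    · · # # ·
    # # # # ·
    · # # · ·
    · · # · ·
    · · · · ·

Answer: [10,31,3]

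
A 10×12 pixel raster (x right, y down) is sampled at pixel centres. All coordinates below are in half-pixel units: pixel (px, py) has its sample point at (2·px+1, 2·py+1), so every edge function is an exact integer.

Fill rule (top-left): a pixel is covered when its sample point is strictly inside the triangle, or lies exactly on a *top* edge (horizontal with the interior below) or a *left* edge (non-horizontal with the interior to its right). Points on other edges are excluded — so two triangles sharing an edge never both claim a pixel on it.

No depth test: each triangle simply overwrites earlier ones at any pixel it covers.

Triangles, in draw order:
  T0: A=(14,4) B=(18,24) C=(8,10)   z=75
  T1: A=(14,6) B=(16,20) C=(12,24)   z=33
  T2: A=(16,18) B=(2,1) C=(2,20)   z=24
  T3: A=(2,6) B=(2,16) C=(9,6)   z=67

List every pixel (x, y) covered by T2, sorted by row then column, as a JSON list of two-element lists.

T0:
  2·area = 144
  edge (14, 4)→(18, 24): d=(4,20) right/bottom  bias=-1
  edge (18, 24)→(8, 10): d=(-10,-14) top-left  bias=+0
  edge (8, 10)→(14, 4): d=(6,-6) top-left  bias=+0
    (8,0)@(17, 1): e=[-72,216,0] → ·  [on edge]
    (1,1)@(3, 3): e=[216,0,-72] → ·  [on edge]
    (7,1)@(15, 3): e=[-24,168,0] → ·  [on edge]
    (6,2)@(13, 5): e=[24,120,0] → #  [on edge]
    (7,2)@(15, 5): e=[-16,148,12] → ·
    (5,3)@(11, 7): e=[72,72,0] → #  [on edge]
    (7,3)@(15, 7): e=[-8,128,24] → ·
    (4,4)@(9, 9): e=[120,24,0] → #  [on edge]
    (7,4)@(15, 9): e=[0,108,36] → ·  [on edge]
    (3,5)@(7, 11): e=[168,-24,0] → ·  [on edge]
    (4,5)@(9, 11): e=[128,4,12] → #
    (7,5)@(15, 11): e=[8,88,48] → #
    (2,6)@(5, 13): e=[216,-72,0] → ·  [on edge]
    (1,7)@(3, 15): e=[264,-120,0] → ·  [on edge]
    (0,8)@(1, 17): e=[312,-168,0] → ·  [on edge]
    (6,8)@(13, 17): e=[72,0,72] → #  [on edge]
    (8,9)@(17, 19): e=[0,36,108] → ·  [on edge]
  covered (19 px):
    · · · · · · · · · ·
    · · · · · · · · · ·
    · · · · · · # · · ·
    · · · · · # # · · ·
    · · · · # # # · · ·
    · · · · # # # # · ·
    · · · · · # # # · ·
    · · · · · · # # · ·
    · · · · · · # # · ·
    · · · · · · · # · ·
    · · · · · · · · # ·
    · · · · · · · · · ·
T1:
  2·area = 64
  edge (14, 6)→(16, 20): d=(2,14) right/bottom  bias=-1
  edge (16, 20)→(12, 24): d=(-4,4) right/bottom  bias=-1
  edge (12, 24)→(14, 6): d=(2,-18) top-left  bias=+0
    (7,6)@(15, 13): e=[0,32,32] → ·  [on edge]
    (6,7)@(13, 15): e=[32,32,0] → #  [on edge]
    (7,7)@(15, 15): e=[4,24,36] → #
    (8,7)@(17, 15): e=[-24,16,72] → ·
    (6,8)@(13, 17): e=[36,24,4] → #
    (8,8)@(17, 17): e=[-20,8,76] → ·
    (9,8)@(19, 17): e=[-48,0,112] → ·  [on edge]
    (6,9)@(13, 19): e=[40,16,8] → #
    (8,9)@(17, 19): e=[-16,0,80] → ·  [on edge]
    (6,10)@(13, 21): e=[44,8,12] → #
    (7,10)@(15, 21): e=[16,0,48] → ·  [on edge]
    (6,11)@(13, 23): e=[48,0,16] → ·  [on edge]
  covered (7 px):
    · · · · · · · · · ·
    · · · · · · · · · ·
    · · · · · · · · · ·
    · · · · · · · · · ·
    · · · · · · · · · ·
    · · · · · · · · · ·
    · · · · · · · · · ·
    · · · · · · # # · ·
    · · · · · · # # · ·
    · · · · · · # # · ·
    · · · · · · # · · ·
    · · · · · · · · · ·
T2:
  2·area = 266  (B↔C swapped to make it positive)
  edge (16, 18)→(2, 20): d=(-14,2) right/bottom  bias=-1
  edge (2, 20)→(2, 1): d=(0,-19) top-left  bias=+0
  edge (2, 1)→(16, 18): d=(14,17) right/bottom  bias=-1
    (1,1)@(3, 3): e=[236,19,11] → #
    (2,1)@(5, 3): e=[232,57,-23] → ·
    (1,2)@(3, 5): e=[208,19,39] → #
    (2,2)@(5, 5): e=[204,57,5] → #
    (3,2)@(7, 5): e=[200,95,-29] → ·
    (1,3)@(3, 7): e=[180,19,67] → #
    (3,3)@(7, 7): e=[172,95,-1] → ·
    (1,4)@(3, 9): e=[152,19,95] → #
    (3,4)@(7, 9): e=[144,95,27] → #
    (4,4)@(9, 9): e=[140,133,-7] → ·
    (1,5)@(3, 11): e=[124,19,123] → #
    (4,5)@(9, 11): e=[112,133,21] → #
    (4,9)@(9, 19): e=[0,133,133] → ·  [on edge]
  covered (33 px):
    · · · · · · · · · ·
    · # · · · · · · · ·
    · # # · · · · · · ·
    · # # · · · · · · ·
    · # # # · · · · · ·
    · # # # # · · · · ·
    · # # # # # · · · ·
    · # # # # # # · · ·
    · # # # # # # # · ·
    · # # # · · · · · ·
    · · · · · · · · · ·
    · · · · · · · · · ·
T3:
  2·area = 70  (B↔C swapped to make it positive)
  edge (2, 6)→(9, 6): d=(7,0) top-left  bias=+0
  edge (9, 6)→(2, 16): d=(-7,10) right/bottom  bias=-1
  edge (2, 16)→(2, 6): d=(0,-10) top-left  bias=+0
    (1,3)@(3, 7): e=[7,53,10] → #
    (2,3)@(5, 7): e=[7,33,30] → #
    (3,3)@(7, 7): e=[7,13,50] → #
    (4,3)@(9, 7): e=[7,-7,70] → ·
    (1,4)@(3, 9): e=[21,39,10] → #
    (3,4)@(7, 9): e=[21,-1,50] → ·
    (1,5)@(3, 11): e=[35,25,10] → #
    (3,5)@(7, 11): e=[35,-15,50] → ·
    (1,6)@(3, 13): e=[49,11,10] → #
    (2,6)@(5, 13): e=[49,-9,30] → ·
    (1,7)@(3, 15): e=[63,-3,10] → ·
  covered (8 px):
    · · · · · · · · · ·
    · · · · · · · · · ·
    · · · · · · · · · ·
    · # # # · · · · · ·
    · # # · · · · · · ·
    · # # · · · · · · ·
    · # · · · · · · · ·
    · · · · · · · · · ·
    · · · · · · · · · ·
    · · · · · · · · · ·
    · · · · · · · · · ·
    · · · · · · · · · ·

Answer: [[1,1],[1,2],[2,2],[1,3],[2,3],[1,4],[2,4],[3,4],[1,5],[2,5],[3,5],[4,5],[1,6],[2,6],[3,6],[4,6],[5,6],[1,7],[2,7],[3,7],[4,7],[5,7],[6,7],[1,8],[2,8],[3,8],[4,8],[5,8],[6,8],[7,8],[1,9],[2,9],[3,9]]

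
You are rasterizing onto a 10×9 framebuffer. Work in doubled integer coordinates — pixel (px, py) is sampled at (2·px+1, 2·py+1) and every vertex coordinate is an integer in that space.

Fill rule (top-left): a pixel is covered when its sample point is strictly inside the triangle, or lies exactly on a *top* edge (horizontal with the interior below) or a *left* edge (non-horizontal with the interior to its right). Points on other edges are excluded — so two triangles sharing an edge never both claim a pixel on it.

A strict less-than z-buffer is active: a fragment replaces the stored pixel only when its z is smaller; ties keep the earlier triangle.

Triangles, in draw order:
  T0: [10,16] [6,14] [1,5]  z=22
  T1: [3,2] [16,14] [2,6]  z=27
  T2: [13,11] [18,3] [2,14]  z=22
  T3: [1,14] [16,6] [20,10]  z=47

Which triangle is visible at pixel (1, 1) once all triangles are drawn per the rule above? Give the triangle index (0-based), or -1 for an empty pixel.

T0:
  2·area = 26
  edge (10, 16)→(6, 14): d=(-4,-2) top-left  bias=+0
  edge (6, 14)→(1, 5): d=(-5,-9) top-left  bias=+0
  edge (1, 5)→(10, 16): d=(9,11) right/bottom  bias=-1
    (0,2)@(1, 5): e=[26,0,0] → .  [on edge]
    (2,5)@(5, 11): e=[10,6,10] → X
    (3,5)@(7, 11): e=[14,24,-12] → .
    (2,6)@(5, 13): e=[2,-4,28] → .
    (3,6)@(7, 13): e=[6,14,6] → X
    (4,6)@(9, 13): e=[10,32,-16] → .
    (3,7)@(7, 15): e=[-2,4,24] → .
    (4,7)@(9, 15): e=[2,22,2] → X
    (5,7)@(11, 15): e=[6,40,-20] → .
    (4,8)@(9, 17): e=[-6,12,20] → .
  covered (3 px):
    . . . . . . . . . .
    . . . . . . . . . .
    . . . . . . . . . .
    . . . . . . . . . .
    . . . . . . . . . .
    . . X . . . . . . .
    . . . X . . . . . .
    . . . . X . . . . .
    . . . . . . . . . .
T1:
  2·area = 64
  edge (3, 2)→(16, 14): d=(13,12) right/bottom  bias=-1
  edge (16, 14)→(2, 6): d=(-14,-8) top-left  bias=+0
  edge (2, 6)→(3, 2): d=(1,-4) top-left  bias=+0
    (1,1)@(3, 3): e=[13,50,1] → X
    (2,1)@(5, 3): e=[-11,66,9] → .
    (1,2)@(3, 5): e=[39,22,3] → X
    (2,2)@(5, 5): e=[15,38,11] → X
    (3,2)@(7, 5): e=[-9,54,19] → .
    (1,3)@(3, 7): e=[65,-6,5] → .
    (2,3)@(5, 7): e=[41,10,13] → X
    (3,3)@(7, 7): e=[17,26,21] → X
    (4,3)@(9, 7): e=[-7,42,29] → .
    (2,4)@(5, 9): e=[67,-18,15] → .
    (3,4)@(7, 9): e=[43,-2,23] → .
    (4,4)@(9, 9): e=[19,14,31] → X
  covered (7 px):
    . . . . . . . . . .
    . X . . . . . . . .
    . X X . . . . . . .
    . . X X . . . . . .
    . . . . X . . . . .
    . . . . . X . . . .
    . . . . . . . . . .
    . . . . . . . . . .
    . . . . . . . . . .
T2:
  2·area = 73  (B↔C swapped to make it positive)
  edge (13, 11)→(2, 14): d=(-11,3) right/bottom  bias=-1
  edge (2, 14)→(18, 3): d=(16,-11) top-left  bias=+0
  edge (18, 3)→(13, 11): d=(-5,8) right/bottom  bias=-1
    (6,3)@(13, 7): e=[44,9,20] → X
    (7,3)@(15, 7): e=[38,31,4] → X
    (8,3)@(17, 7): e=[32,53,-12] → .
    (5,4)@(11, 9): e=[28,19,26] → X
    (7,4)@(15, 9): e=[16,63,-6] → .
    (3,5)@(7, 11): e=[18,7,48] → X
    (4,5)@(9, 11): e=[12,29,32] → X
    (6,5)@(13, 11): e=[0,73,0] → .  [on edge]
    (2,6)@(5, 13): e=[2,17,54] → X
    (3,6)@(7, 13): e=[-4,39,38] → .
    (4,6)@(9, 13): e=[-10,61,22] → .
    (5,6)@(11, 13): e=[-16,83,6] → .
  covered (8 px):
    . . . . . . . . . .
    . . . . . . . . . .
    . . . . . . . . . .
    . . . . . . X X . .
    . . . . . X X . . .
    . . . X X X . . . .
    . . X . . . . . . .
    . . . . . . . . . .
    . . . . . . . . . .
T3:
  2·area = 92
  edge (1, 14)→(16, 6): d=(15,-8) top-left  bias=+0
  edge (16, 6)→(20, 10): d=(4,4) right/bottom  bias=-1
  edge (20, 10)→(1, 14): d=(-19,4) right/bottom  bias=-1
    (5,0)@(11, 1): e=[-115,0,207] → .  [on edge]
    (6,1)@(13, 3): e=[-69,0,161] → .  [on edge]
    (7,2)@(15, 5): e=[-23,0,115] → .  [on edge]
    (7,3)@(15, 7): e=[7,8,77] → X
    (8,3)@(17, 7): e=[23,0,69] → .  [on edge]
    (5,4)@(11, 9): e=[5,32,55] → X
    (6,4)@(13, 9): e=[21,24,47] → X
    (8,4)@(17, 9): e=[53,8,31] → X
    (9,4)@(19, 9): e=[69,0,23] → .  [on edge]
    (3,5)@(7, 11): e=[3,56,33] → X
    (4,5)@(9, 11): e=[19,48,25] → X
    (8,5)@(17, 11): e=[83,16,-7] → .
  covered (12 px):
    . . . . . . . . . .
    . . . . . . . . . .
    . . . . . . . . . .
    . . . . . . . X . .
    . . . . . X X X X .
    . . . X X X X X . .
    . X X . . . . . . .
    . . . . . . . . . .
    . . . . . . . . . .

Z-buffer (winner per pixel, '.' = empty):
  . . . . . . . . . .
  . 1 . . . . . . . .
  . 1 1 . . . . . . .
  . . 1 1 . . 2 2 . .
  . . . . 1 2 2 3 3 .
  . . 0 2 2 2 3 3 . .
  . 3 2 0 . . . . . .
  . . . . 0 . . . . .
  . . . . . . . . . .

Final: 1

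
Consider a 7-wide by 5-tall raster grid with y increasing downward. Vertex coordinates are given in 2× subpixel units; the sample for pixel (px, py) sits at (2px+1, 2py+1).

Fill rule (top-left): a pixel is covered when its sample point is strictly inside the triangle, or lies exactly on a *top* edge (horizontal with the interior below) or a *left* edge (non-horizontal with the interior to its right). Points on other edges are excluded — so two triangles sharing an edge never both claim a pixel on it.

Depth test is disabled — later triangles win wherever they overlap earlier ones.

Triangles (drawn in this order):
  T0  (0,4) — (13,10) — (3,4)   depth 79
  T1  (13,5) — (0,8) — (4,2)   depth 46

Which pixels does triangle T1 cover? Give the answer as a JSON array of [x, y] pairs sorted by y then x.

T0:
  2·area = 18  (B↔C swapped to make it positive)
  edge (0, 4)→(3, 4): d=(3,0) top-left  bias=+0
  edge (3, 4)→(13, 10): d=(10,6) right/bottom  bias=-1
  edge (13, 10)→(0, 4): d=(-13,-6) top-left  bias=+0
    (1,2)@(3, 5): e=[3,10,5] → X
    (2,2)@(5, 5): e=[3,-2,17] → .
    (1,3)@(3, 7): e=[9,30,-21] → .
    (3,3)@(7, 7): e=[9,6,3] → X
    (4,3)@(9, 7): e=[9,-6,15] → .
    (3,4)@(7, 9): e=[15,26,-23] → .
    (5,4)@(11, 9): e=[15,2,1] → X
    (6,4)@(13, 9): e=[15,-10,13] → .
  covered (3 px):
    . . . . . . .
    . . . . . . .
    . X . . . . .
    . . . X . . .
    . . . . . X .
T1:
  2·area = 66
  edge (13, 5)→(0, 8): d=(-13,3) right/bottom  bias=-1
  edge (0, 8)→(4, 2): d=(4,-6) top-left  bias=+0
  edge (4, 2)→(13, 5): d=(9,3) right/bottom  bias=-1
    (0,0)@(1, 1): e=[88,-22,0] → .  [on edge]
    (2,1)@(5, 3): e=[50,10,6] → X
    (3,1)@(7, 3): e=[44,22,0] → .  [on edge]
    (1,2)@(3, 5): e=[30,6,30] → X
    (3,2)@(7, 5): e=[18,30,18] → X
    (4,2)@(9, 5): e=[12,42,12] → X
    (5,2)@(11, 5): e=[6,54,6] → X
    (6,2)@(13, 5): e=[0,66,0] → .  [on edge]
    (0,3)@(1, 7): e=[10,2,54] → X
    (2,3)@(5, 7): e=[-2,26,42] → .
    (3,3)@(7, 7): e=[-8,38,36] → .
    (4,3)@(9, 7): e=[-14,50,30] → .
  covered (8 px):
    . . . . . . .
    . . X . . . .
    . X X X X X .
    X X . . . . .
    . . . . . . .

Result: [[2,1],[1,2],[2,2],[3,2],[4,2],[5,2],[0,3],[1,3]]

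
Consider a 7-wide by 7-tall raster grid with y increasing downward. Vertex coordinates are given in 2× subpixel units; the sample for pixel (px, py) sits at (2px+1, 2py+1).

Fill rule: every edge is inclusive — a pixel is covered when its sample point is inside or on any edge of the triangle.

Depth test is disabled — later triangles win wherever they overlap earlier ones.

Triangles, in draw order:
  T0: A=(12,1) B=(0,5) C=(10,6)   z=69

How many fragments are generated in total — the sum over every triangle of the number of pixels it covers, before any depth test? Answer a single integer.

T0:
  2·area = 52  (B↔C swapped to make it positive)
  edge (12, 1)→(10, 6): d=(-2,5) inclusive
  edge (10, 6)→(0, 5): d=(-10,-1) inclusive
  edge (0, 5)→(12, 1): d=(12,-4) inclusive
    (3,1)@(7, 3): e=[21,27,4] → █
    (4,1)@(9, 3): e=[11,29,12] → █
    (5,1)@(11, 3): e=[1,31,20] → █
    (6,1)@(13, 3): e=[-9,33,28] → ·
    (0,2)@(1, 5): e=[47,1,4] → █
    (1,2)@(3, 5): e=[37,3,12] → █
    (2,2)@(5, 5): e=[27,5,20] → █
    (5,2)@(11, 5): e=[-3,11,44] → ·
    (0,3)@(1, 7): e=[43,-19,28] → ·
    (1,3)@(3, 7): e=[33,-17,36] → ·
    (2,3)@(5, 7): e=[23,-15,44] → ·
    (3,3)@(7, 7): e=[13,-13,52] → ·
  covered (8 px):
    · · · · · · ·
    · · · █ █ █ ·
    █ █ █ █ █ · ·
    · · · · · · ·
    · · · · · · ·
    · · · · · · ·
    · · · · · · ·

Answer: 8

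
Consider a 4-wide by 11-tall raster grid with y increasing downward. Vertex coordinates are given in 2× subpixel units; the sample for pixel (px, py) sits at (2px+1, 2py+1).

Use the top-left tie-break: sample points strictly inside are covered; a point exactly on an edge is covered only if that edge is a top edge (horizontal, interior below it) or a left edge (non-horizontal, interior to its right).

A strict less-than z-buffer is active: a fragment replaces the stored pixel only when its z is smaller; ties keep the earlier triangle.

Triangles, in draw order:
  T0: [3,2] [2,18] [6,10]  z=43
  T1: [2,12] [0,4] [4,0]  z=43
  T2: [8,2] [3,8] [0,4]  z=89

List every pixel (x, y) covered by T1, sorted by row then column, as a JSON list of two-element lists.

T0:
  2·area = 56  (B↔C swapped to make it positive)
  edge (3, 2)→(6, 10): d=(3,8) right/bottom  bias=-1
  edge (6, 10)→(2, 18): d=(-4,8) right/bottom  bias=-1
  edge (2, 18)→(3, 2): d=(1,-16) top-left  bias=+0
    (1,1)@(3, 3): e=[3,52,1] → #
    (2,1)@(5, 3): e=[-13,36,33] → ·
    (1,2)@(3, 5): e=[9,44,3] → #
    (2,2)@(5, 5): e=[-7,28,35] → ·
    (1,3)@(3, 7): e=[15,36,5] → #
    (2,3)@(5, 7): e=[-1,20,37] → ·
    (1,4)@(3, 9): e=[21,28,7] → #
    (2,4)@(5, 9): e=[5,12,39] → #
    (3,4)@(7, 9): e=[-11,-4,71] → ·
    (1,5)@(3, 11): e=[27,20,9] → #
    (3,5)@(7, 11): e=[-5,-12,73] → ·
    (1,6)@(3, 13): e=[33,12,11] → #
  covered (9 px):
    · · · ·
    · # · ·
    · # · ·
    · # · ·
    · # # ·
    · # # ·
    · # · ·
    · # · ·
    · · · ·
    · · · ·
    · · · ·
T1:
  2·area = 40
  edge (2, 12)→(0, 4): d=(-2,-8) top-left  bias=+0
  edge (0, 4)→(4, 0): d=(4,-4) top-left  bias=+0
  edge (4, 0)→(2, 12): d=(-2,12) right/bottom  bias=-1
    (1,0)@(3, 1): e=[30,0,10] → #  [on edge]
    (2,0)@(5, 1): e=[46,8,-14] → ·
    (0,1)@(1, 3): e=[10,0,30] → #  [on edge]
    (2,1)@(5, 3): e=[42,16,-18] → ·
    (0,2)@(1, 5): e=[6,8,26] → #
    (2,2)@(5, 5): e=[38,24,-22] → ·
    (0,3)@(1, 7): e=[2,16,22] → #
    (1,3)@(3, 7): e=[18,24,-2] → ·
    (0,4)@(1, 9): e=[-2,24,18] → ·
  covered (6 px):
    · # · ·
    # # · ·
    # # · ·
    # · · ·
    · · · ·
    · · · ·
    · · · ·
    · · · ·
    · · · ·
    · · · ·
    · · · ·
T2:
  2·area = 38
  edge (8, 2)→(3, 8): d=(-5,6) right/bottom  bias=-1
  edge (3, 8)→(0, 4): d=(-3,-4) top-left  bias=+0
  edge (0, 4)→(8, 2): d=(8,-2) top-left  bias=+0
    (2,1)@(5, 3): e=[13,23,2] → #
    (3,1)@(7, 3): e=[1,31,6] → #
    (0,2)@(1, 5): e=[27,1,10] → #
    (1,2)@(3, 5): e=[15,9,14] → #
    (3,2)@(7, 5): e=[-9,25,22] → ·
    (0,3)@(1, 7): e=[17,-5,26] → ·
    (1,3)@(3, 7): e=[5,3,30] → #
    (2,3)@(5, 7): e=[-7,11,34] → ·
    (1,4)@(3, 9): e=[-5,-3,46] → ·
  covered (6 px):
    · · · ·
    · · # #
    # # # ·
    · # · ·
    · · · ·
    · · · ·
    · · · ·
    · · · ·
    · · · ·
    · · · ·
    · · · ·

Result: [[1,0],[0,1],[1,1],[0,2],[1,2],[0,3]]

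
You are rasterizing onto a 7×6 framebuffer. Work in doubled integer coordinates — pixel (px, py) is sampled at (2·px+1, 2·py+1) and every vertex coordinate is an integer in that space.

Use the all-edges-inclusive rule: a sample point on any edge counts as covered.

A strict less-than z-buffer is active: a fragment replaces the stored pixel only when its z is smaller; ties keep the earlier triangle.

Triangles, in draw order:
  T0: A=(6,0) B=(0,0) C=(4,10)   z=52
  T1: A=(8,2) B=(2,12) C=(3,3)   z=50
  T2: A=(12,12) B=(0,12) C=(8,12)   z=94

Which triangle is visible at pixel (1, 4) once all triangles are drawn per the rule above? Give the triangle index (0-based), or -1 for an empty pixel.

T0:
  2·area = 60  (B↔C swapped to make it positive)
  edge (6, 0)→(4, 10): d=(-2,10) inclusive
  edge (4, 10)→(0, 0): d=(-4,-10) inclusive
  edge (0, 0)→(6, 0): d=(6,0) inclusive
    (0,0)@(1, 1): e=[48,6,6] → #
    (1,0)@(3, 1): e=[28,26,6] → #
    (2,0)@(5, 1): e=[8,46,6] → #
    (3,0)@(7, 1): e=[-12,66,6] → ·
    (0,1)@(1, 3): e=[44,-2,18] → ·
    (1,1)@(3, 3): e=[24,18,18] → #
    (3,1)@(7, 3): e=[-16,58,18] → ·
    (1,2)@(3, 5): e=[20,10,30] → #
    (2,2)@(5, 5): e=[0,30,30] → #  [on edge]
    (3,2)@(7, 5): e=[-20,50,30] → ·
    (1,3)@(3, 7): e=[16,2,42] → #
    (2,3)@(5, 7): e=[-4,22,42] → ·
  covered (8 px):
    # # # · · · ·
    · # # · · · ·
    · # # · · · ·
    · # · · · · ·
    · · · · · · ·
    · · · · · · ·
T1:
  2·area = 44
  edge (8, 2)→(2, 12): d=(-6,10) inclusive
  edge (2, 12)→(3, 3): d=(1,-9) inclusive
  edge (3, 3)→(8, 2): d=(5,-1) inclusive
    (6,0)@(13, 1): e=[-44,88,0] → ·  [on edge]
    (1,1)@(3, 3): e=[44,0,0] → #  [on edge]
    (2,1)@(5, 3): e=[24,18,2] → #
    (3,1)@(7, 3): e=[4,36,4] → #
    (4,1)@(9, 3): e=[-16,54,6] → ·
    (1,2)@(3, 5): e=[32,2,10] → #
    (3,2)@(7, 5): e=[-8,38,14] → ·
    (1,3)@(3, 7): e=[20,4,20] → #
    (2,3)@(5, 7): e=[0,22,22] → #  [on edge]
    (3,3)@(7, 7): e=[-20,40,24] → ·
    (1,4)@(3, 9): e=[8,6,30] → #
    (2,4)@(5, 9): e=[-12,24,32] → ·
  covered (8 px):
    · · · · · · ·
    · # # # · · ·
    · # # · · · ·
    · # # · · · ·
    · # · · · · ·
    · · · · · · ·
T2:
  degenerate (2·area = 0) — covers nothing

Z-buffer (winner per pixel, '.' = empty):
  0 0 0 . . . .
  . 1 1 1 . . .
  . 1 1 . . . .
  . 1 1 . . . .
  . 1 . . . . .
  . . . . . . .

Final: 1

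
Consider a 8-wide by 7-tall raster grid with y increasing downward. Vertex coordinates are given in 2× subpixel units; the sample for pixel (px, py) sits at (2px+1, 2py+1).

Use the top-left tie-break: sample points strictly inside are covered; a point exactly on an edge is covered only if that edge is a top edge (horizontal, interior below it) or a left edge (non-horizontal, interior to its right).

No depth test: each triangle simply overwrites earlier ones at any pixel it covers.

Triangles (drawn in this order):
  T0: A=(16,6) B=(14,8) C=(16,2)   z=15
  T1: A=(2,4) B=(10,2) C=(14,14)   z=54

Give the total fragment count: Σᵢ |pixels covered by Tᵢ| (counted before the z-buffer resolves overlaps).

T0:
  2·area = 8
  edge (16, 6)→(14, 8): d=(-2,2) right/bottom  bias=-1
  edge (14, 8)→(16, 2): d=(2,-6) top-left  bias=+0
  edge (16, 2)→(16, 6): d=(0,4) right/bottom  bias=-1
    (7,2)@(15, 5): e=[4,0,4] → X  [on edge]
    (7,3)@(15, 7): e=[0,4,4] → .  [on edge]
    (6,4)@(13, 9): e=[0,-4,12] → .  [on edge]
    (5,5)@(11, 11): e=[0,-12,20] → .  [on edge]
    (6,5)@(13, 11): e=[-4,0,12] → .  [on edge]
    (4,6)@(9, 13): e=[0,-20,28] → .  [on edge]
  covered (1 px):
    . . . . . . . .
    . . . . . . . .
    . . . . . . . X
    . . . . . . . .
    . . . . . . . .
    . . . . . . . .
    . . . . . . . .
T1:
  2·area = 104
  edge (2, 4)→(10, 2): d=(8,-2) top-left  bias=+0
  edge (10, 2)→(14, 14): d=(4,12) right/bottom  bias=-1
  edge (14, 14)→(2, 4): d=(-12,-10) top-left  bias=+0
    (3,1)@(7, 3): e=[2,40,62] → X
    (4,1)@(9, 3): e=[6,16,82] → X
    (5,1)@(11, 3): e=[10,-8,102] → .
    (2,2)@(5, 5): e=[14,72,18] → X
    (5,2)@(11, 5): e=[26,0,78] → .  [on edge]
    (2,3)@(5, 7): e=[30,80,-6] → .
    (3,3)@(7, 7): e=[34,56,14] → X
    (5,3)@(11, 7): e=[42,8,54] → X
    (6,3)@(13, 7): e=[46,-16,74] → .
    (3,4)@(7, 9): e=[50,64,-10] → .
    (4,4)@(9, 9): e=[54,40,10] → X
    (6,4)@(13, 9): e=[62,-8,50] → .
    (6,5)@(13, 11): e=[78,0,26] → .  [on edge]
  covered (12 px):
    . . . . . . . .
    . . . X X . . .
    . . X X X . . .
    . . . X X X . .
    . . . . X X . .
    . . . . . X . .
    . . . . . . X .

Answer: 13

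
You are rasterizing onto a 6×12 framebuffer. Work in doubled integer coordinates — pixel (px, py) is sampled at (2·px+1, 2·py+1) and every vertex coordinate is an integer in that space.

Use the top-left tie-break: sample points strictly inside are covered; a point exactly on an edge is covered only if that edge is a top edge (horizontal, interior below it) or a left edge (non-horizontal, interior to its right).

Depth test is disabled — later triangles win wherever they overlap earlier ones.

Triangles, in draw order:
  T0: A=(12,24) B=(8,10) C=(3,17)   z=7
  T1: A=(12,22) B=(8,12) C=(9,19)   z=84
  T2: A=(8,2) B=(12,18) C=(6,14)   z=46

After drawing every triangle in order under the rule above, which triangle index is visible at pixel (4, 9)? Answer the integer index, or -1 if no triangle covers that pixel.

T0:
  2·area = 98  (B↔C swapped to make it positive)
  edge (12, 24)→(3, 17): d=(-9,-7) top-left  bias=+0
  edge (3, 17)→(8, 10): d=(5,-7) top-left  bias=+0
  edge (8, 10)→(12, 24): d=(4,14) right/bottom  bias=-1
    (3,6)@(7, 13): e=[64,8,26] → X
    (4,6)@(9, 13): e=[78,22,-2] → .
    (2,7)@(5, 15): e=[32,4,62] → X
    (4,7)@(9, 15): e=[60,32,6] → X
    (5,7)@(11, 15): e=[74,46,-22] → .
    (1,8)@(3, 17): e=[0,0,98] → X  [on edge]
    (5,8)@(11, 17): e=[56,56,-14] → .
    (1,9)@(3, 19): e=[-18,10,106] → .
    (2,9)@(5, 19): e=[-4,24,78] → .
    (3,9)@(7, 19): e=[10,38,50] → X
    (5,9)@(11, 19): e=[38,66,-6] → .
    (3,10)@(7, 21): e=[-8,48,58] → .
  covered (13 px):
    . . . . . .
    . . . . . .
    . . . . . .
    . . . . . .
    . . . . . .
    . . . . . .
    . . . X . .
    . . X X X .
    . X X X X .
    . . . X X .
    . . . . X X
    . . . . . X
T1:
  2·area = 18  (B↔C swapped to make it positive)
  edge (12, 22)→(9, 19): d=(-3,-3) top-left  bias=+0
  edge (9, 19)→(8, 12): d=(-1,-7) top-left  bias=+0
  edge (8, 12)→(12, 22): d=(4,10) right/bottom  bias=-1
    (3,2)@(7, 5): e=[36,0,-18] → .  [on edge]
    (0,5)@(1, 11): e=[0,-48,66] → .  [on edge]
    (1,6)@(3, 13): e=[0,-36,54] → .  [on edge]
    (2,7)@(5, 15): e=[0,-24,42] → .  [on edge]
    (4,7)@(9, 15): e=[12,4,2] → X
    (5,7)@(11, 15): e=[18,18,-18] → .
    (3,8)@(7, 17): e=[0,-12,30] → .  [on edge]
    (4,8)@(9, 17): e=[6,2,10] → X
    (5,8)@(11, 17): e=[12,16,-10] → .
    (4,9)@(9, 19): e=[0,0,18] → X  [on edge]
    (5,9)@(11, 19): e=[6,14,-2] → .
    (4,10)@(9, 21): e=[-6,-2,26] → .
    (5,10)@(11, 21): e=[0,12,6] → X  [on edge]
  covered (4 px):
    . . . . . .
    . . . . . .
    . . . . . .
    . . . . . .
    . . . . . .
    . . . . . .
    . . . . . .
    . . . . X .
    . . . . X .
    . . . . X .
    . . . . . X
    . . . . . .
T2:
  2·area = 80
  edge (8, 2)→(12, 18): d=(4,16) right/bottom  bias=-1
  edge (12, 18)→(6, 14): d=(-6,-4) top-left  bias=+0
  edge (6, 14)→(8, 2): d=(2,-12) top-left  bias=+0
    (4,3)@(9, 7): e=[4,54,22] → X
    (5,3)@(11, 7): e=[-28,62,46] → .
    (3,4)@(7, 9): e=[44,34,2] → X
    (5,4)@(11, 9): e=[-20,50,50] → .
    (3,5)@(7, 11): e=[52,22,6] → X
    (5,5)@(11, 11): e=[-12,38,54] → .
    (3,6)@(7, 13): e=[60,10,10] → X
    (5,6)@(11, 13): e=[-4,26,58] → .
    (3,7)@(7, 15): e=[68,-2,14] → .
    (4,7)@(9, 15): e=[36,6,38] → X
    (5,7)@(11, 15): e=[4,14,62] → X
    (4,8)@(9, 17): e=[44,-6,42] → .
  covered (10 px):
    . . . . . .
    . . . . . .
    . . . . . .
    . . . . X .
    . . . X X .
    . . . X X .
    . . . X X .
    . . . . X X
    . . . . . X
    . . . . . .
    . . . . . .
    . . . . . .

Z-buffer (winner per pixel, '.' = empty):
  . . . . . .
  . . . . . .
  . . . . . .
  . . . . 2 .
  . . . 2 2 .
  . . . 2 2 .
  . . . 2 2 .
  . . 0 0 2 2
  . 0 0 0 1 2
  . . . 0 1 .
  . . . . 0 1
  . . . . . 0

Result: 1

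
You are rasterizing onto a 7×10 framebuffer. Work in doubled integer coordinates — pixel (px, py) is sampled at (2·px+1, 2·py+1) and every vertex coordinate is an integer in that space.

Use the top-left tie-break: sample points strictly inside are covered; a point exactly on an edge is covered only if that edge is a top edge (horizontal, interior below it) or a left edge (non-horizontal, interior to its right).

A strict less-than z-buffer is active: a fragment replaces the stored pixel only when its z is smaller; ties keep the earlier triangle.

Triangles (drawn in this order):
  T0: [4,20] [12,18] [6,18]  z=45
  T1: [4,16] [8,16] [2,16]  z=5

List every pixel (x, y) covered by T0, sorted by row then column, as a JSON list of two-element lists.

T0:
  2·area = 12  (B↔C swapped to make it positive)
  edge (4, 20)→(6, 18): d=(2,-2) top-left  bias=+0
  edge (6, 18)→(12, 18): d=(6,0) top-left  bias=+0
  edge (12, 18)→(4, 20): d=(-8,2) right/bottom  bias=-1
    (6,5)@(13, 11): e=[0,-42,54] → ·  [on edge]
    (5,6)@(11, 13): e=[0,-30,42] → ·  [on edge]
    (4,7)@(9, 15): e=[0,-18,30] → ·  [on edge]
    (3,8)@(7, 17): e=[0,-6,18] → ·  [on edge]
    (2,9)@(5, 19): e=[0,6,6] → █  [on edge]
    (3,9)@(7, 19): e=[4,6,2] → █
    (4,9)@(9, 19): e=[8,6,-2] → ·
  covered (2 px):
    · · · · · · ·
    · · · · · · ·
    · · · · · · ·
    · · · · · · ·
    · · · · · · ·
    · · · · · · ·
    · · · · · · ·
    · · · · · · ·
    · · · · · · ·
    · · █ █ · · ·
T1:
  degenerate (2·area = 0) — covers nothing

Answer: [[2,9],[3,9]]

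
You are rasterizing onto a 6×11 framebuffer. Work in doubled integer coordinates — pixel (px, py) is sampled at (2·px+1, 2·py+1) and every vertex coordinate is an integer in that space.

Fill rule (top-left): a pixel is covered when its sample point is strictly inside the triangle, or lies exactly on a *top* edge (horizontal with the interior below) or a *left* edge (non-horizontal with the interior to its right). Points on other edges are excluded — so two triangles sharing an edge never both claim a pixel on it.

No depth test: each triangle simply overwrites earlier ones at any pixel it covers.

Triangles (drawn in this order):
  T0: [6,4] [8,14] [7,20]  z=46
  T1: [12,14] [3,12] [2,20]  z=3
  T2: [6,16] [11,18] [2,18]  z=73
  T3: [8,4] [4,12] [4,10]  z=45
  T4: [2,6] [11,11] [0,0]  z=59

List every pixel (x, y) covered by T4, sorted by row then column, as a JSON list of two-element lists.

T0:
  2·area = 22
  edge (6, 4)→(8, 14): d=(2,10) right/bottom  bias=-1
  edge (8, 14)→(7, 20): d=(-1,6) right/bottom  bias=-1
  edge (7, 20)→(6, 4): d=(-1,-16) top-left  bias=+0
    (3,4)@(7, 9): e=[0,11,11] → ·  [on edge]
    (3,5)@(7, 11): e=[4,9,9] → █
    (4,5)@(9, 11): e=[-16,-3,41] → ·
    (3,6)@(7, 13): e=[8,7,7] → █
    (4,6)@(9, 13): e=[-12,-5,39] → ·
    (3,7)@(7, 15): e=[12,5,5] → █
    (4,7)@(9, 15): e=[-8,-7,37] → ·
    (3,8)@(7, 17): e=[16,3,3] → █
    (4,8)@(9, 17): e=[-4,-9,35] → ·
    (3,9)@(7, 19): e=[20,1,1] → █
    (4,9)@(9, 19): e=[0,-11,33] → ·  [on edge]
    (3,10)@(7, 21): e=[24,-1,-1] → ·
  covered (5 px):
    · · · · · ·
    · · · · · ·
    · · · · · ·
    · · · · · ·
    · · · · · ·
    · · · █ · ·
    · · · █ · ·
    · · · █ · ·
    · · · █ · ·
    · · · █ · ·
    · · · · · ·
T1:
  2·area = 74  (B↔C swapped to make it positive)
  edge (12, 14)→(2, 20): d=(-10,6) right/bottom  bias=-1
  edge (2, 20)→(3, 12): d=(1,-8) top-left  bias=+0
  edge (3, 12)→(12, 14): d=(9,2) right/bottom  bias=-1
    (1,6)@(3, 13): e=[64,1,9] → █
    (2,6)@(5, 13): e=[52,17,5] → █
    (3,6)@(7, 13): e=[40,33,1] → █
    (4,6)@(9, 13): e=[28,49,-3] → ·
    (1,7)@(3, 15): e=[44,3,27] → █
    (4,7)@(9, 15): e=[8,51,15] → █
    (5,7)@(11, 15): e=[-4,67,11] → ·
    (1,8)@(3, 17): e=[24,5,45] → █
    (3,8)@(7, 17): e=[0,37,37] → ·  [on edge]
    (4,8)@(9, 17): e=[-12,53,33] → ·
    (1,9)@(3, 19): e=[4,7,63] → █
    (2,9)@(5, 19): e=[-8,23,59] → ·
  covered (10 px):
    · · · · · ·
    · · · · · ·
    · · · · · ·
    · · · · · ·
    · · · · · ·
    · · · · · ·
    · █ █ █ · ·
    · █ █ █ █ ·
    · █ █ · · ·
    · █ · · · ·
    · · · · · ·
T2:
  2·area = 18
  edge (6, 16)→(11, 18): d=(5,2) right/bottom  bias=-1
  edge (11, 18)→(2, 18): d=(-9,0) right/bottom  bias=-1
  edge (2, 18)→(6, 16): d=(4,-2) top-left  bias=+0
    (2,8)@(5, 17): e=[7,9,2] → █
    (3,8)@(7, 17): e=[3,9,6] → █
    (4,8)@(9, 17): e=[-1,9,10] → ·
    (2,9)@(5, 19): e=[17,-9,10] → ·
    (3,9)@(7, 19): e=[13,-9,14] → ·
  covered (2 px):
    · · · · · ·
    · · · · · ·
    · · · · · ·
    · · · · · ·
    · · · · · ·
    · · · · · ·
    · · · · · ·
    · · · · · ·
    · · █ █ · ·
    · · · · · ·
    · · · · · ·
T3:
  2·area = 8
  edge (8, 4)→(4, 12): d=(-4,8) right/bottom  bias=-1
  edge (4, 12)→(4, 10): d=(0,-2) top-left  bias=+0
  edge (4, 10)→(8, 4): d=(4,-6) top-left  bias=+0
    (2,4)@(5, 9): e=[4,2,2] → █
    (3,4)@(7, 9): e=[-12,6,14] → ·
    (2,5)@(5, 11): e=[-4,2,10] → ·
  covered (1 px):
    · · · · · ·
    · · · · · ·
    · · · · · ·
    · · · · · ·
    · · █ · · ·
    · · · · · ·
    · · · · · ·
    · · · · · ·
    · · · · · ·
    · · · · · ·
    · · · · · ·
T4:
  2·area = 44  (B↔C swapped to make it positive)
  edge (2, 6)→(0, 0): d=(-2,-6) top-left  bias=+0
  edge (0, 0)→(11, 11): d=(11,11) right/bottom  bias=-1
  edge (11, 11)→(2, 6): d=(-9,-5) top-left  bias=+0
    (0,0)@(1, 1): e=[4,0,40] → ·  [on edge]
    (0,1)@(1, 3): e=[0,22,22] → █  [on edge]
    (1,1)@(3, 3): e=[12,0,32] → ·  [on edge]
    (0,2)@(1, 5): e=[-4,44,4] → ·
    (1,2)@(3, 5): e=[8,22,14] → █
    (2,2)@(5, 5): e=[20,0,24] → ·  [on edge]
    (1,3)@(3, 7): e=[4,44,-4] → ·
    (2,3)@(5, 7): e=[16,22,6] → █
    (3,3)@(7, 7): e=[28,0,16] → ·  [on edge]
    (1,4)@(3, 9): e=[0,66,-22] → ·  [on edge]
    (2,4)@(5, 9): e=[12,44,-12] → ·
    (4,4)@(9, 9): e=[36,0,8] → ·  [on edge]
    (5,5)@(11, 11): e=[44,0,0] → ·  [on edge]
    (2,7)@(5, 15): e=[0,110,-66] → ·  [on edge]
    (3,10)@(7, 21): e=[0,154,-110] → ·  [on edge]
  covered (3 px):
    · · · · · ·
    █ · · · · ·
    · █ · · · ·
    · · █ · · ·
    · · · · · ·
    · · · · · ·
    · · · · · ·
    · · · · · ·
    · · · · · ·
    · · · · · ·
    · · · · · ·

Result: [[0,1],[1,2],[2,3]]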